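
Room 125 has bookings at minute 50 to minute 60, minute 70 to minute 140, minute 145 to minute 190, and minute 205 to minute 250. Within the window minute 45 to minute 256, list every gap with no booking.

minute 45 to minute 50, minute 60 to minute 70, minute 140 to minute 145, minute 190 to minute 205, minute 250 to minute 256

Covered (merged): minute 50 to minute 60, minute 70 to minute 140, minute 145 to minute 190, minute 205 to minute 250.
Complement within minute 45 to minute 256: minute 45 to minute 50, minute 60 to minute 70, minute 140 to minute 145, minute 190 to minute 205, minute 250 to minute 256.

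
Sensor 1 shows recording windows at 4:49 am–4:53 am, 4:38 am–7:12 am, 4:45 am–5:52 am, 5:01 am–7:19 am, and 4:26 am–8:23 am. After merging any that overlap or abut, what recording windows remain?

4:26 am–8:23 am

Sort by start: 4:26 am–8:23 am, 4:38 am–7:12 am, 4:45 am–5:52 am, 4:49 am–4:53 am, 5:01 am–7:19 am.
4:38 am–7:12 am overlaps/touches 4:26 am–8:23 am → extend to 4:26 am–8:23 am.
4:45 am–5:52 am overlaps/touches 4:26 am–8:23 am → extend to 4:26 am–8:23 am.
4:49 am–4:53 am overlaps/touches 4:26 am–8:23 am → extend to 4:26 am–8:23 am.
5:01 am–7:19 am overlaps/touches 4:26 am–8:23 am → extend to 4:26 am–8:23 am.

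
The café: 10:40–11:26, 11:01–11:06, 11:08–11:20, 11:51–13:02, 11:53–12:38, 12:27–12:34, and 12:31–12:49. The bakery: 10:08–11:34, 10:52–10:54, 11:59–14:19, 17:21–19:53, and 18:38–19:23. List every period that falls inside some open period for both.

10:40–11:26, 11:59–13:02

Merge the first list: 10:40–11:26, 11:51–13:02.
Merge the second list: 10:08–11:34, 11:59–14:19, 17:21–19:53.
10:40–11:26 ∩ B → 10:40–11:26.
11:51–13:02 ∩ B → 11:59–13:02.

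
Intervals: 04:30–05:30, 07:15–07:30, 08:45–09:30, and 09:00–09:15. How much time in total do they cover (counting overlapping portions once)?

2 h

Merged: 04:30–05:30, 07:15–07:30, 08:45–09:30.
Lengths: 1 h + 15 min + 45 min = 2 h.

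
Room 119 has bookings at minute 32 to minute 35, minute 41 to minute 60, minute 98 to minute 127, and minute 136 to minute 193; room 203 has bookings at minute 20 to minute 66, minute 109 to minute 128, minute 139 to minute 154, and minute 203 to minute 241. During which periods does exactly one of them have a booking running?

minute 20 to minute 32, minute 35 to minute 41, minute 60 to minute 66, minute 98 to minute 109, minute 127 to minute 128, minute 136 to minute 139, minute 154 to minute 193, minute 203 to minute 241

A but not B: minute 98 to minute 109, minute 136 to minute 139, minute 154 to minute 193.
B but not A: minute 20 to minute 32, minute 35 to minute 41, minute 60 to minute 66, minute 127 to minute 128, minute 203 to minute 241.
Combining gives A △ B.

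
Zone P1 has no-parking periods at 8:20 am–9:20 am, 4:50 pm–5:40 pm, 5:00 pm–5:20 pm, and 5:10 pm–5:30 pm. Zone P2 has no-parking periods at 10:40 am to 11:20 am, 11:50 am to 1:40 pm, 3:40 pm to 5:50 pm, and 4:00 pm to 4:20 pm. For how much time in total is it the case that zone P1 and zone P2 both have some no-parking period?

First set merges to 8:20 am-9:20 am, 4:50 pm-5:40 pm.
Second set merges to 10:40 am-11:20 am, 11:50 am-1:40 pm, 3:40 pm-5:50 pm.
A ∩ B = 4:50 pm-5:40 pm.
Total: 50 min.

50 min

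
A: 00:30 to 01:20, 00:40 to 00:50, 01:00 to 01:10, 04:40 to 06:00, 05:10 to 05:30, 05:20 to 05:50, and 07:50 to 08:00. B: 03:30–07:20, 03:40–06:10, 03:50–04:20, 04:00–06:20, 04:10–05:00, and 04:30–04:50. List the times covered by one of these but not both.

00:30-01:20, 03:30-04:40, 06:00-07:20, 07:50-08:00

A, merged: 00:30-01:20, 04:40-06:00, 07:50-08:00.
B, merged: 03:30-07:20.
A but not B: 00:30-01:20, 07:50-08:00.
B but not A: 03:30-04:40, 06:00-07:20.
Combining gives A △ B.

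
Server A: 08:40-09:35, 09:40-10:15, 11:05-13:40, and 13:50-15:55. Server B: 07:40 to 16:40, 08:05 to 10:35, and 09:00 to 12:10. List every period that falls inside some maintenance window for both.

Second set merges to 07:40-16:40.
08:40-09:35 overlaps B on 08:40-09:35.
09:40-10:15 overlaps B on 09:40-10:15.
11:05-13:40 overlaps B on 11:05-13:40.
13:50-15:55 overlaps B on 13:50-15:55.

08:40-09:35, 09:40-10:15, 11:05-13:40, 13:50-15:55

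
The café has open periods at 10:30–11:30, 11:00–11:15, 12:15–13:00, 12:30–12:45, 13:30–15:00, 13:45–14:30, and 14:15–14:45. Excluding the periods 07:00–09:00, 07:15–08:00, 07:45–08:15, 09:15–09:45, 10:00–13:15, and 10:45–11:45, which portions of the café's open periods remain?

A, merged: 10:30-11:30, 12:15-13:00, 13:30-15:00.
B, merged: 07:00-09:00, 09:15-09:45, 10:00-13:15.
10:30-11:30: fully covered by B → removed.
12:15-13:00: fully covered by B → removed.
13:30-15:00: no B overlap → unchanged.

13:30-15:00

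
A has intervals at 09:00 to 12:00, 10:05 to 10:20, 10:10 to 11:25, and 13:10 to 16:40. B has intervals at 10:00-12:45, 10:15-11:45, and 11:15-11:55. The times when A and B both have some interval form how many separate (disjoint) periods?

Merge the first list: 09:00–12:00, 13:10–16:40.
Merge the second list: 10:00–12:45.
A ∩ B = 10:00–12:00.
That is 1 disjoint piece.

1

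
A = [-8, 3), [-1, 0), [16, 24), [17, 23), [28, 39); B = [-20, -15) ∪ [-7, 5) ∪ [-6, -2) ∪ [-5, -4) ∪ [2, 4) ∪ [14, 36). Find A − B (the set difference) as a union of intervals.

[-8, -7) ∪ [36, 39)

First set merges to [-8, 3), [16, 24), [28, 39).
Second set merges to [-20, -15), [-7, 5), [14, 36).
[-8, 3) minus B → [-8, -7).
[16, 24): fully covered by B → removed.
[28, 39) minus B → [36, 39).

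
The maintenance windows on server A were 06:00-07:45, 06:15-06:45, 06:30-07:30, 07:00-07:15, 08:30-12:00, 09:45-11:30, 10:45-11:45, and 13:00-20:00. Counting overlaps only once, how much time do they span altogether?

12 h 15 min

Merged: 06:00-07:45, 08:30-12:00, 13:00-20:00.
Lengths: 1 h 45 min + 3 h 30 min + 7 h = 12 h 15 min.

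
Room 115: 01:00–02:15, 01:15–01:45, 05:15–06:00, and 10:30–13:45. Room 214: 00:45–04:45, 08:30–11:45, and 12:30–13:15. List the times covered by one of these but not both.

A, merged: 01:00-02:15, 05:15-06:00, 10:30-13:45.
Only in the first: 05:15-06:00, 11:45-12:30, 13:15-13:45.
Only in the second: 00:45-01:00, 02:15-04:45, 08:30-10:30.
Together these are the periods covered by exactly one.

00:45-01:00, 02:15-04:45, 05:15-06:00, 08:30-10:30, 11:45-12:30, 13:15-13:45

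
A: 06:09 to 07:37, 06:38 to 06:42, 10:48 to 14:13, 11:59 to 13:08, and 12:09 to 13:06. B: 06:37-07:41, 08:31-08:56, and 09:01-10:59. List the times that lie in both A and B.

06:37-07:37, 10:48-10:59

Merge the first list: 06:09-07:37, 10:48-14:13.
06:09-07:37 overlaps B on 06:37-07:37.
10:48-14:13 overlaps B on 10:48-10:59.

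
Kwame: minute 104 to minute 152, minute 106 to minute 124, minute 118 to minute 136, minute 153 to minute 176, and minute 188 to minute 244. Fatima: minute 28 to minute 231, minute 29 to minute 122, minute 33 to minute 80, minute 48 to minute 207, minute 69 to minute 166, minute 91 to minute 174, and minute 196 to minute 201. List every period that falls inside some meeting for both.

minute 104 to minute 152, minute 153 to minute 176, minute 188 to minute 231

First set merges to minute 104 to minute 152, minute 153 to minute 176, minute 188 to minute 244.
Second set merges to minute 28 to minute 231.
minute 104 to minute 152 ∩ B → minute 104 to minute 152.
minute 153 to minute 176 ∩ B → minute 153 to minute 176.
minute 188 to minute 244 ∩ B → minute 188 to minute 231.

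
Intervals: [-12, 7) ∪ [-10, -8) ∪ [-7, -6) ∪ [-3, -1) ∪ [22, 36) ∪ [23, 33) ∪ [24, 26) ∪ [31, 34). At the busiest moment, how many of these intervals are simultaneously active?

At 24, 3 of the intervals are simultaneously active.
No point has more.

3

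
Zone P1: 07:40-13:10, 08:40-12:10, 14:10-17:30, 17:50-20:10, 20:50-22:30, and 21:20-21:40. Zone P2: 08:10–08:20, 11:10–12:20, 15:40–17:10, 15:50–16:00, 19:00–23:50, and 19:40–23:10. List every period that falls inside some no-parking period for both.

First set merges to 07:40–13:10, 14:10–17:30, 17:50–20:10, 20:50–22:30.
Second set merges to 08:10–08:20, 11:10–12:20, 15:40–17:10, 19:00–23:50.
07:40–13:10 ∩ B → 08:10–08:20, 11:10–12:20.
14:10–17:30 ∩ B → 15:40–17:10.
17:50–20:10 ∩ B → 19:00–20:10.
20:50–22:30 ∩ B → 20:50–22:30.

08:10–08:20, 11:10–12:20, 15:40–17:10, 19:00–20:10, 20:50–22:30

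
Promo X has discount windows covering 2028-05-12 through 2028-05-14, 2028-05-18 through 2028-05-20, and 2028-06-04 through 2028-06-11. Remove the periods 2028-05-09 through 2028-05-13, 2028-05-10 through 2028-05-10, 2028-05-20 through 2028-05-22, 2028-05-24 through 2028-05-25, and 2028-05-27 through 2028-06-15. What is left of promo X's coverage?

2028-05-14 through 2028-05-14, 2028-05-18 through 2028-05-19

Merge the second list: 2028-05-09 through 2028-05-13, 2028-05-20 through 2028-05-22, 2028-05-24 through 2028-05-25, 2028-05-27 through 2028-06-15.
2028-05-12 through 2028-05-14 \ B = 2028-05-14 through 2028-05-14.
2028-05-18 through 2028-05-20 \ B = 2028-05-18 through 2028-05-19.
2028-06-04 through 2028-06-11: entirely removed.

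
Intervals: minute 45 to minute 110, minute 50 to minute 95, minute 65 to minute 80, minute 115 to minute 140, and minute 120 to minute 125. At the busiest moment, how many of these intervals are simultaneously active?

Walk the sorted start/end points keeping a running depth.
The depth first hits 3 at minute 65.

3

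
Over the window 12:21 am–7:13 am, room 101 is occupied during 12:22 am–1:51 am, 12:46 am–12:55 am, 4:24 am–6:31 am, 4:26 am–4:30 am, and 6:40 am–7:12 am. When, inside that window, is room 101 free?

The merged coverage is 12:22 am-1:51 am, 4:24 am-6:31 am, 6:40 am-7:12 am.
Gaps within 12:21 am-7:13 am: 12:21 am-12:22 am, 1:51 am-4:24 am, 6:31 am-6:40 am, 7:12 am-7:13 am.

12:21 am-12:22 am, 1:51 am-4:24 am, 6:31 am-6:40 am, 7:12 am-7:13 am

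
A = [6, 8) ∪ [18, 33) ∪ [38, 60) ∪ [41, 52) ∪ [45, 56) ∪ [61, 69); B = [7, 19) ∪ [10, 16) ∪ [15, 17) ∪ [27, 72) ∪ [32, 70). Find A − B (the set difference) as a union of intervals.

A, merged: [6, 8), [18, 33), [38, 60), [61, 69).
B, merged: [7, 19), [27, 72).
[6, 8) \ B = [6, 7).
[18, 33) \ B = [19, 27).
[38, 60): entirely removed.
[61, 69): entirely removed.

[6, 7) ∪ [19, 27)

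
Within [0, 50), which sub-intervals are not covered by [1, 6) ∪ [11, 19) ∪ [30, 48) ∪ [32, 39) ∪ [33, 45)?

Covered (merged): [1, 6), [11, 19), [30, 48).
Complement within [0, 50): [0, 1), [6, 11), [19, 30), [48, 50).

[0, 1) ∪ [6, 11) ∪ [19, 30) ∪ [48, 50)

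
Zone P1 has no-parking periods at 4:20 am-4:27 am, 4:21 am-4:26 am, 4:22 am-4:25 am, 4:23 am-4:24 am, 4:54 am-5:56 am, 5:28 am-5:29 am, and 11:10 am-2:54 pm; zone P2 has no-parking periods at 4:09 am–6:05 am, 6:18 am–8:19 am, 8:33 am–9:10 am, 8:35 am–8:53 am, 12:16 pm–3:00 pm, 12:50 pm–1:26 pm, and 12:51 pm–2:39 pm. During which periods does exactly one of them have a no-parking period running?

4:09 am–4:20 am, 4:27 am–4:54 am, 5:56 am–6:05 am, 6:18 am–8:19 am, 8:33 am–9:10 am, 11:10 am–12:16 pm, 2:54 pm–3:00 pm

First set merges to 4:20 am–4:27 am, 4:54 am–5:56 am, 11:10 am–2:54 pm.
Second set merges to 4:09 am–6:05 am, 6:18 am–8:19 am, 8:33 am–9:10 am, 12:16 pm–3:00 pm.
A but not B: 11:10 am–12:16 pm.
B but not A: 4:09 am–4:20 am, 4:27 am–4:54 am, 5:56 am–6:05 am, 6:18 am–8:19 am, 8:33 am–9:10 am, 2:54 pm–3:00 pm.
Combining gives A △ B.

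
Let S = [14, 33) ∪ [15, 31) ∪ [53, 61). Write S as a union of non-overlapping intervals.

[15, 31) overlaps/touches [14, 33) → extend to [14, 33).
[53, 61) is disjoint → start new block.

[14, 33) ∪ [53, 61)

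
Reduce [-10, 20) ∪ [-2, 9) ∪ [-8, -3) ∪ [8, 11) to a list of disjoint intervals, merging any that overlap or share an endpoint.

[-10, 20)

Sort by start: [-10, 20), [-8, -3), [-2, 9), [8, 11).
[-8, -3) overlaps/touches [-10, 20) → extend to [-10, 20).
[-2, 9) overlaps/touches [-10, 20) → extend to [-10, 20).
[8, 11) overlaps/touches [-10, 20) → extend to [-10, 20).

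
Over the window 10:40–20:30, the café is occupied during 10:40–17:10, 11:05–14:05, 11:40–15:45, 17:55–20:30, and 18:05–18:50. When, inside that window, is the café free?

After merging, the occupied span is 10:40–17:10, 17:55–20:30.
Gaps within 10:40–20:30: 17:10–17:55.

17:10–17:55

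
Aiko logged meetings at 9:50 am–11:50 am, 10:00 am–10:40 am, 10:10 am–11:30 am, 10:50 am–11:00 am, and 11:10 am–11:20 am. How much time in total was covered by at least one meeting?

Merged: 9:50 am–11:50 am.
Length: 2 h.

2 h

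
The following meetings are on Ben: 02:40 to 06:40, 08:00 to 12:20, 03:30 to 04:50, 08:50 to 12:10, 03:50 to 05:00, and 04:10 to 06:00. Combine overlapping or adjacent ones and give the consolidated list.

Sort by start: 02:40–06:40, 03:30–04:50, 03:50–05:00, 04:10–06:00, 08:00–12:20, 08:50–12:10.
03:30–04:50 overlaps/touches 02:40–06:40 → extend to 02:40–06:40.
03:50–05:00 overlaps/touches 02:40–06:40 → extend to 02:40–06:40.
04:10–06:00 overlaps/touches 02:40–06:40 → extend to 02:40–06:40.
08:00–12:20 is disjoint → start new block.
08:50–12:10 overlaps/touches 08:00–12:20 → extend to 08:00–12:20.

02:40–06:40, 08:00–12:20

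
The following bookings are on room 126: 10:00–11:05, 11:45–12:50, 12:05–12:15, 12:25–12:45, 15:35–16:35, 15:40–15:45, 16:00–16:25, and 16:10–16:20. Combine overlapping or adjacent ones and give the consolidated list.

10:00-11:05, 11:45-12:50, 15:35-16:35

11:45-12:50 is disjoint → start new block.
12:05-12:15 overlaps/touches 11:45-12:50 → extend to 11:45-12:50.
12:25-12:45 overlaps/touches 11:45-12:50 → extend to 11:45-12:50.
15:35-16:35 is disjoint → start new block.
15:40-15:45 overlaps/touches 15:35-16:35 → extend to 15:35-16:35.
16:00-16:25 overlaps/touches 15:35-16:35 → extend to 15:35-16:35.
16:10-16:20 overlaps/touches 15:35-16:35 → extend to 15:35-16:35.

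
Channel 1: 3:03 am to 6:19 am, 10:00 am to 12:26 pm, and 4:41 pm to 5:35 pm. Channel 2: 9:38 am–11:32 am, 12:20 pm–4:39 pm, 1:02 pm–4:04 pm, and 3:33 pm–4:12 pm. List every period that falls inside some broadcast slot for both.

10:00 am-11:32 am, 12:20 pm-12:26 pm

B, merged: 9:38 am-11:32 am, 12:20 pm-4:39 pm.
3:03 am-6:19 am: no overlap with the second set.
10:00 am-12:26 pm meets the second set on 10:00 am-11:32 am, 12:20 pm-12:26 pm.
4:41 pm-5:35 pm: no overlap with the second set.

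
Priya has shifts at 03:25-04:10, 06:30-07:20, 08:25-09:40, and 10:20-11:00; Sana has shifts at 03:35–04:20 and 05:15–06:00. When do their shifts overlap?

03:35-04:10

03:25-04:10 ∩ B → 03:35-04:10.
06:30-07:20 meets no B interval.
08:25-09:40 meets no B interval.
10:20-11:00 meets no B interval.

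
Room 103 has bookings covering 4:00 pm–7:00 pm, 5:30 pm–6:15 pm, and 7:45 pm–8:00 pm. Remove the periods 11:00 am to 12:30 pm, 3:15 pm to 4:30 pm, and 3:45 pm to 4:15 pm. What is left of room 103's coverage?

4:30 pm-7:00 pm, 7:45 pm-8:00 pm

First set merges to 4:00 pm-7:00 pm, 7:45 pm-8:00 pm.
Second set merges to 11:00 am-12:30 pm, 3:15 pm-4:30 pm.
4:00 pm-7:00 pm with B removed leaves 4:30 pm-7:00 pm.
7:45 pm-8:00 pm is untouched.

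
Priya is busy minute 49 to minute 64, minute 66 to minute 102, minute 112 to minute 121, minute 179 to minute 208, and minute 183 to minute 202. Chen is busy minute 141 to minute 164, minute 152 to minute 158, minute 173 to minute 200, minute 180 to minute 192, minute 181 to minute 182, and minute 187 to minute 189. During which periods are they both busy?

minute 179 to minute 200

A, merged: minute 49 to minute 64, minute 66 to minute 102, minute 112 to minute 121, minute 179 to minute 208.
B, merged: minute 141 to minute 164, minute 173 to minute 200.
minute 49 to minute 64 falls entirely outside B.
minute 66 to minute 102 falls entirely outside B.
minute 112 to minute 121 falls entirely outside B.
minute 179 to minute 208 overlaps B on minute 179 to minute 200.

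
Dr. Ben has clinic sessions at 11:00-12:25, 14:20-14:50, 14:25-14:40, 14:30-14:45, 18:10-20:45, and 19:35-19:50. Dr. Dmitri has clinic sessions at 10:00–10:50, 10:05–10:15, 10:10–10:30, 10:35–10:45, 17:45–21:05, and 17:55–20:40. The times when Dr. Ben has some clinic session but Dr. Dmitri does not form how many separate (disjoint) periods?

2

A, merged: 11:00-12:25, 14:20-14:50, 18:10-20:45.
B, merged: 10:00-10:50, 17:45-21:05.
A \ B = 11:00-12:25, 14:20-14:50.
That is 2 disjoint pieces.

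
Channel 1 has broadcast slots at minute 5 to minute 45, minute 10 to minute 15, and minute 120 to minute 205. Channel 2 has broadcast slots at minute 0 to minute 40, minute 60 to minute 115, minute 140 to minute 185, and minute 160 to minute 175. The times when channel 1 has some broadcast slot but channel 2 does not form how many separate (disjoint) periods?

3

First set merges to minute 5 to minute 45, minute 120 to minute 205.
Second set merges to minute 0 to minute 40, minute 60 to minute 115, minute 140 to minute 185.
A \ B = minute 40 to minute 45, minute 120 to minute 140, minute 185 to minute 205.
That is 3 disjoint pieces.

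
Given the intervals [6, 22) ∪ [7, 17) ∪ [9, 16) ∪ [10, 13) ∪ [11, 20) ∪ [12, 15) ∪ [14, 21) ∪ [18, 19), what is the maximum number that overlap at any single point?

At 12, 6 of the intervals are simultaneously active.
No point has more.

6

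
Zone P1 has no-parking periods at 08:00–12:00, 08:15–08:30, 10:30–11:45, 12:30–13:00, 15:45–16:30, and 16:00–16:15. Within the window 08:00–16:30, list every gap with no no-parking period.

After merging, the occupied span is 08:00–12:00, 12:30–13:00, 15:45–16:30.
Uncovered inside 08:00–16:30: 12:00–12:30, 13:00–15:45.

12:00–12:30, 13:00–15:45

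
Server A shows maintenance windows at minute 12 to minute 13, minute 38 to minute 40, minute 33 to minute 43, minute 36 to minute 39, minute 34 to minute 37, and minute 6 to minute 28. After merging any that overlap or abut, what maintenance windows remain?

Sort by start: minute 6 to minute 28, minute 12 to minute 13, minute 33 to minute 43, minute 34 to minute 37, minute 36 to minute 39, minute 38 to minute 40.
minute 12 to minute 13 overlaps/touches minute 6 to minute 28 → extend to minute 6 to minute 28.
minute 33 to minute 43 is disjoint → start new block.
minute 34 to minute 37 overlaps/touches minute 33 to minute 43 → extend to minute 33 to minute 43.
minute 36 to minute 39 overlaps/touches minute 33 to minute 43 → extend to minute 33 to minute 43.
minute 38 to minute 40 overlaps/touches minute 33 to minute 43 → extend to minute 33 to minute 43.

minute 6 to minute 28, minute 33 to minute 43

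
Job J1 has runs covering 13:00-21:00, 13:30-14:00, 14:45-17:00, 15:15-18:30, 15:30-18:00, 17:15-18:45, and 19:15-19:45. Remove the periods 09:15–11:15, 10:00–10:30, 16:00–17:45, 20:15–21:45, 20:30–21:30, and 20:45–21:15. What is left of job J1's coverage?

13:00–16:00, 17:45–20:15

Merge the first list: 13:00–21:00.
Merge the second list: 09:15–11:15, 16:00–17:45, 20:15–21:45.
13:00–21:00 \ B = 13:00–16:00, 17:45–20:15.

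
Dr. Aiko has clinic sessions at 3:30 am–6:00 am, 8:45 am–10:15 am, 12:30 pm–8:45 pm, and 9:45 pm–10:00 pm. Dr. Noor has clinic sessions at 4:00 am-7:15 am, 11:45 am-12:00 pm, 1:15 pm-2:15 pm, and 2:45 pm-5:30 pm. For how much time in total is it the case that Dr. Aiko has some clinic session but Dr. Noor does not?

A \ B = 3:30 am–4:00 am, 8:45 am–10:15 am, 12:30 pm–1:15 pm, 2:15 pm–2:45 pm, 5:30 pm–8:45 pm, 9:45 pm–10:00 pm.
Total: 30 min + 1 h 30 min + 45 min + 30 min + 3 h 15 min + 15 min = 6 h 45 min.

6 h 45 min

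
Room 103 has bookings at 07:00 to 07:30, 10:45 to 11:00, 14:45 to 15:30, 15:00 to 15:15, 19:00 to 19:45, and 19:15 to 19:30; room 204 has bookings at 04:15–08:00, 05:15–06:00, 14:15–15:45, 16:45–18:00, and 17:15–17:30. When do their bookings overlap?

07:00–07:30, 14:45–15:30

Merge the first list: 07:00–07:30, 10:45–11:00, 14:45–15:30, 19:00–19:45.
Merge the second list: 04:15–08:00, 14:15–15:45, 16:45–18:00.
07:00–07:30 meets the second set on 07:00–07:30.
10:45–11:00: no overlap with the second set.
14:45–15:30 meets the second set on 14:45–15:30.
19:00–19:45: no overlap with the second set.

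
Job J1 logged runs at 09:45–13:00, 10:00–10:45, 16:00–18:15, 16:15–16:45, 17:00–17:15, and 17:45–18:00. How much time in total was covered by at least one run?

5 h 30 min

Merged: 09:45–13:00, 16:00–18:15.
Lengths: 3 h 15 min + 2 h 15 min = 5 h 30 min.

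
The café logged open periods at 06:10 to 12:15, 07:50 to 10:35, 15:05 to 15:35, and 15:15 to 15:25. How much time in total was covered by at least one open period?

Merged: 06:10-12:15, 15:05-15:35.
Lengths: 6 h 5 min + 30 min = 6 h 35 min.

6 h 35 min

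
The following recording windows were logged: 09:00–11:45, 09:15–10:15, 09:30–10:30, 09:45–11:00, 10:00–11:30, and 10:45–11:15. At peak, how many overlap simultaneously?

5

Walk the sorted start/end points keeping a running depth.
The depth first hits 5 at 10:00.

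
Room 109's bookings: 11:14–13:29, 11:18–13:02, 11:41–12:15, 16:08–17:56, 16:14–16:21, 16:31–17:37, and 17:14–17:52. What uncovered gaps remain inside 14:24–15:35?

Covered (merged): 11:14–13:29, 16:08–17:56.
Gaps within 14:24–15:35: 14:24–15:35.

14:24–15:35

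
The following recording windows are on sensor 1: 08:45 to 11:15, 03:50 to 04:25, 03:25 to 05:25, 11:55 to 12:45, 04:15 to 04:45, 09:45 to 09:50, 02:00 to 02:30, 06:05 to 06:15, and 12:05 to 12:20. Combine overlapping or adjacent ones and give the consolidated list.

02:00-02:30, 03:25-05:25, 06:05-06:15, 08:45-11:15, 11:55-12:45

Sort by start: 02:00-02:30, 03:25-05:25, 03:50-04:25, 04:15-04:45, 06:05-06:15, 08:45-11:15, 09:45-09:50, 11:55-12:45, 12:05-12:20.
03:25-05:25 is disjoint → start new block.
03:50-04:25 overlaps/touches 03:25-05:25 → extend to 03:25-05:25.
04:15-04:45 overlaps/touches 03:25-05:25 → extend to 03:25-05:25.
06:05-06:15 is disjoint → start new block.
08:45-11:15 is disjoint → start new block.
09:45-09:50 overlaps/touches 08:45-11:15 → extend to 08:45-11:15.
11:55-12:45 is disjoint → start new block.
12:05-12:20 overlaps/touches 11:55-12:45 → extend to 11:55-12:45.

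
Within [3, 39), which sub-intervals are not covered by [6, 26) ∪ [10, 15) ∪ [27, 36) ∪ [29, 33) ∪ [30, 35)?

[3, 6) ∪ [26, 27) ∪ [36, 39)

After merging, the occupied span is [6, 26), [27, 36).
Gaps within [3, 39): [3, 6), [26, 27), [36, 39).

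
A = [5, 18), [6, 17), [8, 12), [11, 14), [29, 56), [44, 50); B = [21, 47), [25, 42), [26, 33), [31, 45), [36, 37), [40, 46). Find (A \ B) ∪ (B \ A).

[5, 18) ∪ [21, 29) ∪ [47, 56)

A, merged: [5, 18), [29, 56).
B, merged: [21, 47).
A \ B = [5, 18), [47, 56).
B \ A = [21, 29).
Union of the two gives the symmetric difference.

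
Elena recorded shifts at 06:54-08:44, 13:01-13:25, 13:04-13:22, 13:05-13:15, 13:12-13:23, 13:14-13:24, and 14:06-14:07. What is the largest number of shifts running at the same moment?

5

At 13:14, 5 of the intervals are simultaneously active.
No point has more.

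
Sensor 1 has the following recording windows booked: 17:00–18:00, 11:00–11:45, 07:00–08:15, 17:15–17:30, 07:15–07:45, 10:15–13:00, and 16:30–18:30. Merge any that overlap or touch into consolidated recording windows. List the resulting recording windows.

07:00–08:15, 10:15–13:00, 16:30–18:30

Sort by start: 07:00–08:15, 07:15–07:45, 10:15–13:00, 11:00–11:45, 16:30–18:30, 17:00–18:00, 17:15–17:30.
07:15–07:45 overlaps/touches 07:00–08:15 → extend to 07:00–08:15.
10:15–13:00 is disjoint → start new block.
11:00–11:45 overlaps/touches 10:15–13:00 → extend to 10:15–13:00.
16:30–18:30 is disjoint → start new block.
17:00–18:00 overlaps/touches 16:30–18:30 → extend to 16:30–18:30.
17:15–17:30 overlaps/touches 16:30–18:30 → extend to 16:30–18:30.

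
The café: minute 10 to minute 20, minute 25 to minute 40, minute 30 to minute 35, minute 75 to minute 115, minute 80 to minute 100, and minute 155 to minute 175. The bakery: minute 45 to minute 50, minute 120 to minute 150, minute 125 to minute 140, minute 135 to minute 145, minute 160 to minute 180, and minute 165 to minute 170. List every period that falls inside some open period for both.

First set merges to minute 10 to minute 20, minute 25 to minute 40, minute 75 to minute 115, minute 155 to minute 175.
Second set merges to minute 45 to minute 50, minute 120 to minute 150, minute 160 to minute 180.
minute 10 to minute 20 falls entirely outside B.
minute 25 to minute 40 falls entirely outside B.
minute 75 to minute 115 falls entirely outside B.
minute 155 to minute 175 overlaps B on minute 160 to minute 175.

minute 160 to minute 175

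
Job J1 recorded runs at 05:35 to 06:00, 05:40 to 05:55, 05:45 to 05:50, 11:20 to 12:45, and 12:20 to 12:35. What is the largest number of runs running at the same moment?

At 05:45, 3 of the intervals are simultaneously active.
No point has more.

3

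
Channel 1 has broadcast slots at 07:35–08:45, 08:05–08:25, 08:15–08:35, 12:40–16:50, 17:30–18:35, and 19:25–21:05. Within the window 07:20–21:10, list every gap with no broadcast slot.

07:20-07:35, 08:45-12:40, 16:50-17:30, 18:35-19:25, 21:05-21:10

The merged coverage is 07:35-08:45, 12:40-16:50, 17:30-18:35, 19:25-21:05.
Complement within 07:20-21:10: 07:20-07:35, 08:45-12:40, 16:50-17:30, 18:35-19:25, 21:05-21:10.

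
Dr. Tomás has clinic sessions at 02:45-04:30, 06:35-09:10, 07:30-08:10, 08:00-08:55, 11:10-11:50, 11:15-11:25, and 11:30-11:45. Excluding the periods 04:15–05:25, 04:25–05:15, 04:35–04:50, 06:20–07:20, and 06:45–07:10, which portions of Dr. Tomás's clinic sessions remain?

A, merged: 02:45-04:30, 06:35-09:10, 11:10-11:50.
B, merged: 04:15-05:25, 06:20-07:20.
02:45-04:30 with B removed leaves 02:45-04:15.
06:35-09:10 with B removed leaves 07:20-09:10.
11:10-11:50 is untouched.

02:45-04:15, 07:20-09:10, 11:10-11:50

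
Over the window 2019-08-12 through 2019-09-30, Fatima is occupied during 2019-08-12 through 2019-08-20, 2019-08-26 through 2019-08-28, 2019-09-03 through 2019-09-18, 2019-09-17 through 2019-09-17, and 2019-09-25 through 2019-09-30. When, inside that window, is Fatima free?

The merged coverage is 2019-08-12 through 2019-08-20, 2019-08-26 through 2019-08-28, 2019-09-03 through 2019-09-18, 2019-09-25 through 2019-09-30.
Uncovered inside 2019-08-12 through 2019-09-30: 2019-08-21 through 2019-08-25, 2019-08-29 through 2019-09-02, 2019-09-19 through 2019-09-24.

2019-08-21 through 2019-08-25, 2019-08-29 through 2019-09-02, 2019-09-19 through 2019-09-24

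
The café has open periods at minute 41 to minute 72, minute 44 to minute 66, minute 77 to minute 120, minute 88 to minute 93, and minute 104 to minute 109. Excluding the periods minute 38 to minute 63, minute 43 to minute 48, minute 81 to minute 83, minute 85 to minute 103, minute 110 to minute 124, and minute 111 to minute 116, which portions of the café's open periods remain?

minute 63 to minute 72, minute 77 to minute 81, minute 83 to minute 85, minute 103 to minute 110

Merge the first list: minute 41 to minute 72, minute 77 to minute 120.
Merge the second list: minute 38 to minute 63, minute 81 to minute 83, minute 85 to minute 103, minute 110 to minute 124.
minute 41 to minute 72 \ B = minute 63 to minute 72.
minute 77 to minute 120 \ B = minute 77 to minute 81, minute 83 to minute 85, minute 103 to minute 110.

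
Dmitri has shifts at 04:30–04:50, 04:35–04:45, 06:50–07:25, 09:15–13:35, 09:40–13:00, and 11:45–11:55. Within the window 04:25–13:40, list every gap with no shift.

04:25–04:30, 04:50–06:50, 07:25–09:15, 13:35–13:40

Covered (merged): 04:30–04:50, 06:50–07:25, 09:15–13:35.
Complement within 04:25–13:40: 04:25–04:30, 04:50–06:50, 07:25–09:15, 13:35–13:40.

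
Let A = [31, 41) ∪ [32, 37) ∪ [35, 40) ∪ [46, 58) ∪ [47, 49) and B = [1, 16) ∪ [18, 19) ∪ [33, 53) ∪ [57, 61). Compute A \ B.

[31, 33) ∪ [53, 57)

A, merged: [31, 41), [46, 58).
[31, 41) with B removed leaves [31, 33).
[46, 58) with B removed leaves [53, 57).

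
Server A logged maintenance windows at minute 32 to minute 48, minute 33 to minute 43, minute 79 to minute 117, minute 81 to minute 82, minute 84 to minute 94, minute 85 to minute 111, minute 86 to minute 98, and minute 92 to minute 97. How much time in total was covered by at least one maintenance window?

Merged: minute 32 to minute 48, minute 79 to minute 117.
Lengths: 16 minutes + 38 minutes = 54 minutes.

54 minutes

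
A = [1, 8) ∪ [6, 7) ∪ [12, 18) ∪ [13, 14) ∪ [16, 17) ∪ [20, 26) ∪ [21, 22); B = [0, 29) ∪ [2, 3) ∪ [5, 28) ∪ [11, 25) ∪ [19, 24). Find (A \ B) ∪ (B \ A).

[0, 1) ∪ [8, 12) ∪ [18, 20) ∪ [26, 29)

Merge the first list: [1, 8), [12, 18), [20, 26).
Merge the second list: [0, 29).
A but not B: none.
B but not A: [0, 1), [8, 12), [18, 20), [26, 29).
Combining gives A △ B.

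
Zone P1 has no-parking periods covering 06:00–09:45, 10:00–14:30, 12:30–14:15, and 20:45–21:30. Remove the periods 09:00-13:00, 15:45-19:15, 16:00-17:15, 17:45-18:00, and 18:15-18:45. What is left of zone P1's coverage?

06:00–09:00, 13:00–14:30, 20:45–21:30

First set merges to 06:00–09:45, 10:00–14:30, 20:45–21:30.
Second set merges to 09:00–13:00, 15:45–19:15.
06:00–09:45 with B removed leaves 06:00–09:00.
10:00–14:30 with B removed leaves 13:00–14:30.
20:45–21:30 is untouched.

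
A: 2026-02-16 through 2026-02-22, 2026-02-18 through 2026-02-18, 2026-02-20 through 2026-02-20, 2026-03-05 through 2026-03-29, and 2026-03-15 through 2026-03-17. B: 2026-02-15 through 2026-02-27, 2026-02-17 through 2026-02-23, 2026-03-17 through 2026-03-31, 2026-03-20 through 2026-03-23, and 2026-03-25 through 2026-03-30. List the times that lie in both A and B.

2026-02-16 through 2026-02-22, 2026-03-17 through 2026-03-29

First set merges to 2026-02-16 through 2026-02-22, 2026-03-05 through 2026-03-29.
Second set merges to 2026-02-15 through 2026-02-27, 2026-03-17 through 2026-03-31.
2026-02-16 through 2026-02-22 ∩ B → 2026-02-16 through 2026-02-22.
2026-03-05 through 2026-03-29 ∩ B → 2026-03-17 through 2026-03-29.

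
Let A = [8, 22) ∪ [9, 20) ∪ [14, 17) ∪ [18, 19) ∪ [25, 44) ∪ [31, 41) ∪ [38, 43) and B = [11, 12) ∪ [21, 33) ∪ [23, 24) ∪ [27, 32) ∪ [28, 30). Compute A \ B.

Merge the first list: [8, 22), [25, 44).
Merge the second list: [11, 12), [21, 33).
[8, 22) minus B → [8, 11), [12, 21).
[25, 44) minus B → [33, 44).

[8, 11) ∪ [12, 21) ∪ [33, 44)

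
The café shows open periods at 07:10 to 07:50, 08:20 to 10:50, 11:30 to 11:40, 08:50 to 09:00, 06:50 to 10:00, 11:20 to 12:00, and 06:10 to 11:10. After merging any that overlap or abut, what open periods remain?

06:10–11:10, 11:20–12:00

Sort by start: 06:10–11:10, 06:50–10:00, 07:10–07:50, 08:20–10:50, 08:50–09:00, 11:20–12:00, 11:30–11:40.
06:50–10:00 overlaps/touches 06:10–11:10 → extend to 06:10–11:10.
07:10–07:50 overlaps/touches 06:10–11:10 → extend to 06:10–11:10.
08:20–10:50 overlaps/touches 06:10–11:10 → extend to 06:10–11:10.
08:50–09:00 overlaps/touches 06:10–11:10 → extend to 06:10–11:10.
11:20–12:00 is disjoint → start new block.
11:30–11:40 overlaps/touches 11:20–12:00 → extend to 11:20–12:00.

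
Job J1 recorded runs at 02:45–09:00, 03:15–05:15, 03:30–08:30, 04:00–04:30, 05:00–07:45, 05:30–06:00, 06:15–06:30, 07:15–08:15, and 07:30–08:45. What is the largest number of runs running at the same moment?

5

Walk the sorted start/end points keeping a running depth.
The depth first hits 5 at 07:30.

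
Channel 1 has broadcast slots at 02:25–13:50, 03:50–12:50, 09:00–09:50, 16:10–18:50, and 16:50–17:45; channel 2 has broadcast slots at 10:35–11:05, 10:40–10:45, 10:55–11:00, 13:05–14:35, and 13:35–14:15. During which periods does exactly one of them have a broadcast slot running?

First set merges to 02:25–13:50, 16:10–18:50.
Second set merges to 10:35–11:05, 13:05–14:35.
A \ B = 02:25–10:35, 11:05–13:05, 16:10–18:50.
B \ A = 13:50–14:35.
Union of the two gives the symmetric difference.

02:25–10:35, 11:05–13:05, 13:50–14:35, 16:10–18:50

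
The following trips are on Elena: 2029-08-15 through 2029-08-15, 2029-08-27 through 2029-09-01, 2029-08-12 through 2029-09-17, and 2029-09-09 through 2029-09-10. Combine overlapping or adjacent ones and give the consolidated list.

2029-08-12 through 2029-09-17

Sort by start: 2029-08-12 through 2029-09-17, 2029-08-15 through 2029-08-15, 2029-08-27 through 2029-09-01, 2029-09-09 through 2029-09-10.
2029-08-15 through 2029-08-15 overlaps/touches 2029-08-12 through 2029-09-17 → extend to 2029-08-12 through 2029-09-17.
2029-08-27 through 2029-09-01 overlaps/touches 2029-08-12 through 2029-09-17 → extend to 2029-08-12 through 2029-09-17.
2029-09-09 through 2029-09-10 overlaps/touches 2029-08-12 through 2029-09-17 → extend to 2029-08-12 through 2029-09-17.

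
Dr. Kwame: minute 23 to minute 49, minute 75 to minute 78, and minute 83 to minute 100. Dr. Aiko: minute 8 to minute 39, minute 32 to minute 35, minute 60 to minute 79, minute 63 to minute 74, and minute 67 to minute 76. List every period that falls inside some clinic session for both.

Merge the second list: minute 8 to minute 39, minute 60 to minute 79.
minute 23 to minute 49 overlaps B on minute 23 to minute 39.
minute 75 to minute 78 overlaps B on minute 75 to minute 78.
minute 83 to minute 100 falls entirely outside B.

minute 23 to minute 39, minute 75 to minute 78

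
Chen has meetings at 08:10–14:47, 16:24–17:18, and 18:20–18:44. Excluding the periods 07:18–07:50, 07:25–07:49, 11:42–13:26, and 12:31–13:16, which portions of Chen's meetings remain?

08:10-11:42, 13:26-14:47, 16:24-17:18, 18:20-18:44

Merge the second list: 07:18-07:50, 11:42-13:26.
08:10-14:47 minus B → 08:10-11:42, 13:26-14:47.
16:24-17:18: no B overlap → unchanged.
18:20-18:44: no B overlap → unchanged.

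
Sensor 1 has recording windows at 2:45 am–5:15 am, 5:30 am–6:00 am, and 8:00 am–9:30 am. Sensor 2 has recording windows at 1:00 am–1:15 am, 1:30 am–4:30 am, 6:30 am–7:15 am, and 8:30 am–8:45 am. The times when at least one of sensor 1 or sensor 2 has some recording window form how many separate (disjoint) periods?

5

A ∪ B = 1:00 am-1:15 am, 1:30 am-5:15 am, 5:30 am-6:00 am, 6:30 am-7:15 am, 8:00 am-9:30 am.
That is 5 disjoint pieces.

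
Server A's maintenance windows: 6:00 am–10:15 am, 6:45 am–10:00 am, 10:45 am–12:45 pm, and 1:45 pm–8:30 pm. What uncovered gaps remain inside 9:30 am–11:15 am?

10:15 am–10:45 am

After merging, the occupied span is 6:00 am–10:15 am, 10:45 am–12:45 pm, 1:45 pm–8:30 pm.
Complement within 9:30 am–11:15 am: 10:15 am–10:45 am.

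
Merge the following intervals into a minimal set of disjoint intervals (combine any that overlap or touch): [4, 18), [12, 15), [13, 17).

[4, 18)

[12, 15) overlaps/touches [4, 18) → extend to [4, 18).
[13, 17) overlaps/touches [4, 18) → extend to [4, 18).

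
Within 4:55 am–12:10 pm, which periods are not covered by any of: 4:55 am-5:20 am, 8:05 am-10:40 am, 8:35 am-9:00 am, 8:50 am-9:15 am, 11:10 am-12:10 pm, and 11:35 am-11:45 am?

The merged coverage is 4:55 am–5:20 am, 8:05 am–10:40 am, 11:10 am–12:10 pm.
Uncovered inside 4:55 am–12:10 pm: 5:20 am–8:05 am, 10:40 am–11:10 am.

5:20 am–8:05 am, 10:40 am–11:10 am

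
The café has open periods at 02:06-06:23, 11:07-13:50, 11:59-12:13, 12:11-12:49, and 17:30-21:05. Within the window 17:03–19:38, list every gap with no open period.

After merging, the occupied span is 02:06–06:23, 11:07–13:50, 17:30–21:05.
Complement within 17:03–19:38: 17:03–17:30.

17:03–17:30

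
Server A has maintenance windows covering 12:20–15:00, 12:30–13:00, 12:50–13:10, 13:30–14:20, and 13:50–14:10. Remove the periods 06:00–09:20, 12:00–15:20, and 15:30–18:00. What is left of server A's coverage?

Merge the first list: 12:20-15:00.
12:20-15:00 lies entirely inside B → drops out.

none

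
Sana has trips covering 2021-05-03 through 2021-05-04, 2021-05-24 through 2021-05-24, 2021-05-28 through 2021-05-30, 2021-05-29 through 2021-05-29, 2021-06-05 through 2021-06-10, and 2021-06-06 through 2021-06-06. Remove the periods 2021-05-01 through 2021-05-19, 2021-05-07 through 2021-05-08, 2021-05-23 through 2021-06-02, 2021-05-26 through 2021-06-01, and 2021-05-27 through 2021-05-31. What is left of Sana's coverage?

A, merged: 2021-05-03 through 2021-05-04, 2021-05-24 through 2021-05-24, 2021-05-28 through 2021-05-30, 2021-06-05 through 2021-06-10.
B, merged: 2021-05-01 through 2021-05-19, 2021-05-23 through 2021-06-02.
2021-05-03 through 2021-05-04: entirely removed.
2021-05-24 through 2021-05-24: entirely removed.
2021-05-28 through 2021-05-30: entirely removed.
2021-06-05 through 2021-06-10: nothing removed.

2021-06-05 through 2021-06-10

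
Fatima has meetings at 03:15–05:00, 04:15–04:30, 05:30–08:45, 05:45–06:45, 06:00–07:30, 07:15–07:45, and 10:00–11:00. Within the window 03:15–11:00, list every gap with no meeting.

05:00-05:30, 08:45-10:00

The merged coverage is 03:15-05:00, 05:30-08:45, 10:00-11:00.
Gaps within 03:15-11:00: 05:00-05:30, 08:45-10:00.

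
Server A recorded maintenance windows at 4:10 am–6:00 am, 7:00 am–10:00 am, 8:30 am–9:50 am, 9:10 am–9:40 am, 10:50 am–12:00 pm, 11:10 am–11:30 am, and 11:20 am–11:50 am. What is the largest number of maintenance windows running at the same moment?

3

At 9:10 am, 3 of the intervals are simultaneously active.
No point has more.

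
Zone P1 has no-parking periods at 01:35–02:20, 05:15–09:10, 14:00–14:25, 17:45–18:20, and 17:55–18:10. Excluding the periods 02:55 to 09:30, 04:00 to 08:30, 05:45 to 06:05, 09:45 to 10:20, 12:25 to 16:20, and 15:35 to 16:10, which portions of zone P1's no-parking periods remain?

01:35–02:20, 17:45–18:20

First set merges to 01:35–02:20, 05:15–09:10, 14:00–14:25, 17:45–18:20.
Second set merges to 02:55–09:30, 09:45–10:20, 12:25–16:20.
01:35–02:20 is untouched.
05:15–09:10 lies entirely inside B → drops out.
14:00–14:25 lies entirely inside B → drops out.
17:45–18:20 is untouched.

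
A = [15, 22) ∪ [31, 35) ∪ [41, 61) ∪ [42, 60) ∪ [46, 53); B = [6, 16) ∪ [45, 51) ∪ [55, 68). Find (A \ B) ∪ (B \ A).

A, merged: [15, 22), [31, 35), [41, 61).
A \ B = [16, 22), [31, 35), [41, 45), [51, 55).
B \ A = [6, 15), [61, 68).
Union of the two gives the symmetric difference.

[6, 15) ∪ [16, 22) ∪ [31, 35) ∪ [41, 45) ∪ [51, 55) ∪ [61, 68)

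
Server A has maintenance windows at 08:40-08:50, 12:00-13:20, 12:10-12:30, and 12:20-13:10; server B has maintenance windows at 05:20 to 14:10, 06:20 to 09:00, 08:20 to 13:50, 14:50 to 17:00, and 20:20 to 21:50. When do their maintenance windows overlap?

A, merged: 08:40–08:50, 12:00–13:20.
B, merged: 05:20–14:10, 14:50–17:00, 20:20–21:50.
08:40–08:50 ∩ B → 08:40–08:50.
12:00–13:20 ∩ B → 12:00–13:20.

08:40–08:50, 12:00–13:20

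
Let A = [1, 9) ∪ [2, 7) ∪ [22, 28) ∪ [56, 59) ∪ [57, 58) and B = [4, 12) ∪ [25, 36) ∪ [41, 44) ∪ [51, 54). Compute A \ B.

First set merges to [1, 9), [22, 28), [56, 59).
[1, 9) \ B = [1, 4).
[22, 28) \ B = [22, 25).
[56, 59): nothing removed.

[1, 4) ∪ [22, 25) ∪ [56, 59)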